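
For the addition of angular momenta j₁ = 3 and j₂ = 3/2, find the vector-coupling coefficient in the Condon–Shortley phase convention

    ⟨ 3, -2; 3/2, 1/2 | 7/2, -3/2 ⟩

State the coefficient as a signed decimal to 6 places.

j₁+j₂−J=1  J+j₁−j₂=5  J−j₁+j₂=2  j₁+j₂+J+1=9
(j₁±m₁, j₂±m₂, J±M) = (1,5,2,1,2,5)
P² = 6400/21
sum k=0..1:
  [0] +1/240 = 1/240
  [1] −1/24 = -1/24
S = -3/80
C² = P²·S² = 3/7 ; C = -0.654654

−√(3/7) ≈ -0.654654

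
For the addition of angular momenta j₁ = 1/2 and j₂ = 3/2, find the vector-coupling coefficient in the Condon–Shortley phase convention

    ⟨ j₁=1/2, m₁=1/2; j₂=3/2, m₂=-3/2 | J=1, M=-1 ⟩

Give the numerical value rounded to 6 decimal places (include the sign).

j₁+j₂−J=1  J+j₁−j₂=0  J−j₁+j₂=2  j₁+j₂+J+1=4
(j₁±m₁, j₂±m₂, J±M) = (1,0,0,3,0,2)
P² = 3
sum k=0..0:
  [0] +1/2 = 1/2
S = 1/2
C² = P²·S² = 3/4 ; C = +0.866025

+0.866025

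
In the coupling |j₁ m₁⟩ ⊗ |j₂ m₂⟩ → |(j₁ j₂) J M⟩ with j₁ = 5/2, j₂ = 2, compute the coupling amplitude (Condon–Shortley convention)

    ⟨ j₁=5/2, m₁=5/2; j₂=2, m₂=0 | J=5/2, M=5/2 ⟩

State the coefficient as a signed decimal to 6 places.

+0.597614

√[6·2!3!2!/8! · 5!0!2!2!5!0!] = √(1440/7)
  +(−1)^0/∏(0,2,0,2,3,0)! = 1/24  (running 1/24)
⟨..|..⟩ = √(1440/7)·(1/24) = +0.597614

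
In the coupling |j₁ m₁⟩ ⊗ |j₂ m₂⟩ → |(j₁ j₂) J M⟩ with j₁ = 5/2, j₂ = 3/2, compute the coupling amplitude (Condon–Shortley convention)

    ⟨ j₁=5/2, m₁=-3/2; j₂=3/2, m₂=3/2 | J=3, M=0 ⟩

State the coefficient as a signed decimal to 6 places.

j₁+j₂−J=1  J+j₁−j₂=4  J−j₁+j₂=2  j₁+j₂+J+1=8
(j₁±m₁, j₂±m₂, J±M) = (1,4,3,0,3,3)
P² = 216/5
sum k=1..1:
  [1] −1/12 = -1/12
S = -1/12
C² = P²·S² = 3/10 ; C = -0.547723

−√(3/10) = -0.547723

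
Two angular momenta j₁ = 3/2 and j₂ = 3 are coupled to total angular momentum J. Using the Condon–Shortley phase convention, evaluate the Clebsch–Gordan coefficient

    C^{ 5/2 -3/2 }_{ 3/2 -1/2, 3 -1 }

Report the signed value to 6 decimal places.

√[6·2!1!4!/8! · 1!2!2!4!1!4!] = √(576/35)
  +(−1)^1/∏(1,1,1,1,0,3)! = -1/6  (running -1/6)
  +(−1)^2/∏(2,0,0,0,1,4)! = 1/48  (running -7/48)
⟨..|..⟩ = √(576/35)·(-7/48) = -0.591608

−√(7/20) ≈ -0.591608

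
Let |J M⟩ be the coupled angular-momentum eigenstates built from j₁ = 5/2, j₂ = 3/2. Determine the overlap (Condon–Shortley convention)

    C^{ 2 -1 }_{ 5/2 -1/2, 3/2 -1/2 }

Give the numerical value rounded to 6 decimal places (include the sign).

j₁+j₂−J=2  J+j₁−j₂=3  J−j₁+j₂=1  j₁+j₂+J+1=7
(j₁±m₁, j₂±m₂, J±M) = (2,3,1,2,1,3)
P² = 12/7
sum k=0..1:
  [0] +1/12 = 1/12
  [1] −1/2 = -1/2
S = -5/12
C² = P²·S² = 25/84 ; C = -0.545545

-0.545545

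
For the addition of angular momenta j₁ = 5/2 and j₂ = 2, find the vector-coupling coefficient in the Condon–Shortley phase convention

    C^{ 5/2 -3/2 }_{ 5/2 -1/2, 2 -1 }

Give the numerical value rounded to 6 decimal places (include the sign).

triangle: 2!*3!*2!/8! = 24/40320
(j±m)!: 2!*3!*1!*3!*1!*4! = 1728
prefactor² = (2J+1)*Δ*N² = 216/35
  k=0: +1/(0!*2!*3!*1!*0!*1!) = 1/12
  k=1: −1/(1!*1!*2!*0!*1!*2!) = -1/4
Σ = -1/6  ⇒  CG² = 216/35*(-1/6)² = 6/35
CG = −√(6/35) = -0.414039

−√(6/35) ≈ -0.414039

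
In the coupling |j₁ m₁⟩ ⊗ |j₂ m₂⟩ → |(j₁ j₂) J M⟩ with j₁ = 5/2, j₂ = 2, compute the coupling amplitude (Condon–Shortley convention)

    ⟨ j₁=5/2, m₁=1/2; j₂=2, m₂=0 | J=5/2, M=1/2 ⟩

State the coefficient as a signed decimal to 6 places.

−√(8/35) ≈ -0.478091

j₁+j₂−J=2  J+j₁−j₂=3  J−j₁+j₂=2  j₁+j₂+J+1=8
(j₁±m₁, j₂±m₂, J±M) = (3,2,2,2,3,2)
P² = 72/35
sum k=0..2:
  [0] +1/8 = 1/8
  [1] −1/2 = -1/2
  [2] +1/24 = 1/24
S = -1/3
C² = P²·S² = 8/35 ; C = -0.478091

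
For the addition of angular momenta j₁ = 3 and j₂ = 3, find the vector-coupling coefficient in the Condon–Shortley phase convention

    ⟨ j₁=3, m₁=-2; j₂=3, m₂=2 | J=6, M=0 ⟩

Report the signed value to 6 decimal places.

+0.197386

triangle: 0!×6!×6!/13! = 518400/6227020800
(j±m)!: 1!×5!×5!×1!×6!×6! = 7464960000
prefactor² = (2J+1)×Δ×N² = 622080000/77
  k=0: +1/(0!×0!×5!×5!×1!×1!) = 1/14400
Σ = 1/14400  ⇒  CG² = 622080000/77×1/14400² = 3/77
CG = +√(3/77) = +0.197386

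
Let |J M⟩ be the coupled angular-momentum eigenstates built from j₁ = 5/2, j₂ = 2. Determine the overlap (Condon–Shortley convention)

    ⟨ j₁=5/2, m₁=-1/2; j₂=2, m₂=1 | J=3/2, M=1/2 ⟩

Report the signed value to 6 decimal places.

+0.487950

triangle: 3!*2!*1!/7! = 12/5040
(j±m)!: 2!*3!*3!*1!*2!*1! = 144
prefactor² = (2J+1)*Δ*N² = 48/35
  k=2: +1/(2!*1!*1!*1!*1!*0!) = 1/2
  k=3: −1/(3!*0!*0!*0!*2!*1!) = -1/12
Σ = 5/12  ⇒  CG² = 48/35*5/12² = 5/21
CG = +√(5/21) = +0.487950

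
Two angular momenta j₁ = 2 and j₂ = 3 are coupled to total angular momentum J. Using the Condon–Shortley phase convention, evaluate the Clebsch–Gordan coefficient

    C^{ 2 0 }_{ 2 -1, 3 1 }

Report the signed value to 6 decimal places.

√[5·3!1!3!/8! · 1!3!4!2!2!2!] = √(36/7)
  +(−1)^2/∏(2,1,1,2,0,1)! = 1/4  (running 1/4)
  +(−1)^3/∏(3,0,0,1,1,2)! = -1/12  (running 1/6)
⟨..|..⟩ = √(36/7)·(1/6) = +0.377964

+0.377964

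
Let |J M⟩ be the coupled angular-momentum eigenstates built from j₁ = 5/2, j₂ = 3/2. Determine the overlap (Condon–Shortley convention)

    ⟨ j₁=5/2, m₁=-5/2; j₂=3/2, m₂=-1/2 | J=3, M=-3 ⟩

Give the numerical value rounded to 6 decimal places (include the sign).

−√(5/8) = -0.790569

j₁+j₂−J=1  J+j₁−j₂=4  J−j₁+j₂=2  j₁+j₂+J+1=8
(j₁±m₁, j₂±m₂, J±M) = (0,5,1,2,0,6)
P² = 1440
sum k=1..1:
  [1] −1/48 = -1/48
S = -1/48
C² = P²·S² = 5/8 ; C = -0.790569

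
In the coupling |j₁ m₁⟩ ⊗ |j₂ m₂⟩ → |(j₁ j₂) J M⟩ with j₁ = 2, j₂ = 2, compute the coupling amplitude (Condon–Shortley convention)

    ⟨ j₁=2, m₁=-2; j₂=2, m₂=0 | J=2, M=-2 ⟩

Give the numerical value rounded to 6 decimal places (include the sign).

+√(2/7) ≈ +0.534522

j₁+j₂−J=2  J+j₁−j₂=2  J−j₁+j₂=2  j₁+j₂+J+1=7
(j₁±m₁, j₂±m₂, J±M) = (0,4,2,2,0,4)
P² = 128/7
sum k=2..2:
  [2] +1/8 = 1/8
S = 1/8
C² = P²·S² = 2/7 ; C = +0.534522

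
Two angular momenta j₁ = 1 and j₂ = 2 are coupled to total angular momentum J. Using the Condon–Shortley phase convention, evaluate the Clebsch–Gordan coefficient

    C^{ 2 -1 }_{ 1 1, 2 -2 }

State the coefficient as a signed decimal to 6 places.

+√(1/3) ≈ +0.577350

triangle: 1!*1!*3!/6! = 6/720
(j±m)!: 2!*0!*0!*4!*1!*3! = 288
prefactor² = (2J+1)*Δ*N² = 12
  k=0: +1/(0!*1!*0!*0!*1!*3!) = 1/6
Σ = 1/6  ⇒  CG² = 12*1/6² = 1/3
CG = +√(1/3) = +0.577350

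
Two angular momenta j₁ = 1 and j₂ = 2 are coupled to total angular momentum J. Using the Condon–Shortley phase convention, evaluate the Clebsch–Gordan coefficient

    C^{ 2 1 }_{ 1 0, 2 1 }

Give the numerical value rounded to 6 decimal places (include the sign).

j₁+j₂−J=1  J+j₁−j₂=1  J−j₁+j₂=3  j₁+j₂+J+1=6
(j₁±m₁, j₂±m₂, J±M) = (1,1,3,1,3,1)
P² = 3/2
sum k=0..1:
  [0] +1/6 = 1/6
  [1] −1/2 = -1/2
S = -1/3
C² = P²·S² = 1/6 ; C = -0.408248

−√(1/6) = -0.408248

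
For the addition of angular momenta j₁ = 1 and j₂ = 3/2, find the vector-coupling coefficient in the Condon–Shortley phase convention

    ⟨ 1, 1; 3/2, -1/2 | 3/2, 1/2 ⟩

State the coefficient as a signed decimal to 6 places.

+√(8/15) = +0.730297

√[4·1!1!2!/5! · 2!0!1!2!2!1!] = √(8/15)
  +(−1)^0/∏(0,1,0,1,1,1)! = 1  (running 1)
⟨..|..⟩ = √(8/15)·(1) = +0.730297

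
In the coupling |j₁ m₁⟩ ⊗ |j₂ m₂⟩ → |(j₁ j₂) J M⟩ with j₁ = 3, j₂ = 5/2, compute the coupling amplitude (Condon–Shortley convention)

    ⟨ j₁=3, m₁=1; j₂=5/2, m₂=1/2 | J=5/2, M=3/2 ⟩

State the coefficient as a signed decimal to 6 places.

j₁+j₂−J=3  J+j₁−j₂=3  J−j₁+j₂=2  j₁+j₂+J+1=9
(j₁±m₁, j₂±m₂, J±M) = (4,2,3,2,4,1)
P² = 576/35
sum k=1..2:
  [1] −1/8 = -1/8
  [2] +1/12 = 1/12
S = -1/24
C² = P²·S² = 1/35 ; C = -0.169031

−√(1/35) ≈ -0.169031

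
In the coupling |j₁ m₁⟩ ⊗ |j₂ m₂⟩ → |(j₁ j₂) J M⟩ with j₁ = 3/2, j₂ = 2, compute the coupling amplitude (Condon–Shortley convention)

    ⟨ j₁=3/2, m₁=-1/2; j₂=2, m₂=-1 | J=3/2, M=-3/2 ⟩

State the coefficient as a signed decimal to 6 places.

−√(2/5) = -0.632456

√[4·2!1!2!/6! · 1!2!1!3!0!3!] = √(8/5)
  +(−1)^1/∏(1,1,1,0,0,2)! = -1/2  (running -1/2)
⟨..|..⟩ = √(8/5)·(-1/2) = -0.632456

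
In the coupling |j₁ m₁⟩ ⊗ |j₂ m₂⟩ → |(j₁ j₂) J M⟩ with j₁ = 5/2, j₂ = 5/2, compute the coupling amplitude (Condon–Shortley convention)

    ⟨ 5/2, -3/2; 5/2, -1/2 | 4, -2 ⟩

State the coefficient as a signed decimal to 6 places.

−√(5/28) ≈ -0.422577

√[9·1!4!4!/10! · 1!4!2!3!2!6!] = √(20736/35)
  +(−1)^0/∏(0,1,4,2,0,2)! = 1/96  (running 1/96)
  +(−1)^1/∏(1,0,3,1,1,3)! = -1/36  (running -5/288)
⟨..|..⟩ = √(20736/35)·(-5/288) = -0.422577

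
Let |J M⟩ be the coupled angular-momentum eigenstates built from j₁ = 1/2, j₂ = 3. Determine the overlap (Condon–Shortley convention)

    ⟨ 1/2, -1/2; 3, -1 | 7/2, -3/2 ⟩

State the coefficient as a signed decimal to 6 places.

+0.845154

j₁+j₂−J=0  J+j₁−j₂=1  J−j₁+j₂=6  j₁+j₂+J+1=8
(j₁±m₁, j₂±m₂, J±M) = (0,1,2,4,2,5)
P² = 11520/7
sum k=0..0:
  [0] +1/48 = 1/48
S = 1/48
C² = P²·S² = 5/7 ; C = +0.845154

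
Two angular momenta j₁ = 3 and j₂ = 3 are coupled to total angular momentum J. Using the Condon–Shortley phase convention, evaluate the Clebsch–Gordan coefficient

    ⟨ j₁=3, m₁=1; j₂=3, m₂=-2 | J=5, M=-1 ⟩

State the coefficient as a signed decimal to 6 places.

+√(9/28) ≈ +0.566947

√[11·1!5!5!/12! · 4!2!1!5!4!6!] = √(230400/7)
  +(−1)^0/∏(0,1,2,1,3,4)! = 1/288  (running 1/288)
  +(−1)^1/∏(1,0,1,0,4,5)! = -1/2880  (running 1/320)
⟨..|..⟩ = √(230400/7)·(1/320) = +0.566947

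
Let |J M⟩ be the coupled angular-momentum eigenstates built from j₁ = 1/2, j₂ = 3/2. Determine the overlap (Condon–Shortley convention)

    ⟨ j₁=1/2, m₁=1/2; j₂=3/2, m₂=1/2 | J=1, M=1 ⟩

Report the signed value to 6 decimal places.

j₁+j₂−J=1  J+j₁−j₂=0  J−j₁+j₂=2  j₁+j₂+J+1=4
(j₁±m₁, j₂±m₂, J±M) = (1,0,2,1,2,0)
P² = 1
sum k=0..0:
  [0] +1/2 = 1/2
S = 1/2
C² = P²·S² = 1/4 ; C = +0.500000

+√(1/4) = +0.500000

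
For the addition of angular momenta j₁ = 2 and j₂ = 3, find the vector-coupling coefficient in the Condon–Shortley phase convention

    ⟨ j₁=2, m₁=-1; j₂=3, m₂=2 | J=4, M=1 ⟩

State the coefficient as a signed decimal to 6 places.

triangle: 1!·3!·5!/10! = 720/3628800
(j±m)!: 1!·3!·5!·1!·5!·3! = 518400
prefactor² = (2J+1)·Δ·N² = 6480/7
  k=0: +1/(0!·1!·3!·5!·0!·0!) = 1/720
  k=1: −1/(1!·0!·2!·4!·1!·1!) = -1/48
Σ = -7/360  ⇒  CG² = 6480/7·(-7/360)² = 7/20
CG = −√(7/20) = -0.591608

−√(7/20) ≈ -0.591608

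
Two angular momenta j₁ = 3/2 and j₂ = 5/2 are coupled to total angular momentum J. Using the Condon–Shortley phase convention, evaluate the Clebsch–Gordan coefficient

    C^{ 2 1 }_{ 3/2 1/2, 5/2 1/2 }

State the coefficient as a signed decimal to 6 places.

√[5·2!1!3!/7! · 2!1!3!2!3!1!] = √(12/7)
  +(−1)^0/∏(0,2,1,3,0,0)! = 1/12  (running 1/12)
  +(−1)^1/∏(1,1,0,2,1,1)! = -1/2  (running -5/12)
⟨..|..⟩ = √(12/7)·(-5/12) = -0.545545

-0.545545  (= −√(25/84))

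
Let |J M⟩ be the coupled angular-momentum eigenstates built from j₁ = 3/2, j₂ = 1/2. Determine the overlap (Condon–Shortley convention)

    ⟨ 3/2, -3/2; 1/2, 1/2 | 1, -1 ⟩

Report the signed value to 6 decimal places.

−√(3/4) = -0.866025

j₁+j₂−J=1  J+j₁−j₂=2  J−j₁+j₂=0  j₁+j₂+J+1=4
(j₁±m₁, j₂±m₂, J±M) = (0,3,1,0,0,2)
P² = 3
sum k=1..1:
  [1] −1/2 = -1/2
S = -1/2
C² = P²·S² = 3/4 ; C = -0.866025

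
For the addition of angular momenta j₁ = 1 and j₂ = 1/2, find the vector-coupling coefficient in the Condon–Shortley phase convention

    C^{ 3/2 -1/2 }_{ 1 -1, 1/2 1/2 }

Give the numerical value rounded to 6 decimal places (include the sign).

+0.577350  (= +√(1/3))

triangle: 0!×2!×1!/4! = 2/24
(j±m)!: 0!×2!×1!×0!×1!×2! = 4
prefactor² = (2J+1)×Δ×N² = 4/3
  k=0: +1/(0!×0!×2!×1!×0!×0!) = 1/2
Σ = 1/2  ⇒  CG² = 4/3×1/2² = 1/3
CG = +√(1/3) = +0.577350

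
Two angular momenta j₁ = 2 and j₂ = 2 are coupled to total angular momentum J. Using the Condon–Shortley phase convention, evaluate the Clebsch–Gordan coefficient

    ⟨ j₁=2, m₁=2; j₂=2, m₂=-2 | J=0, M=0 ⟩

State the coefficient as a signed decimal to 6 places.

√[1·4!0!0!/5! · 4!0!0!4!0!0!] = √(576/5)
  +(−1)^0/∏(0,4,0,0,0,0)! = 1/24  (running 1/24)
⟨..|..⟩ = √(576/5)·(1/24) = +0.447214

+0.447214  (= +√(1/5))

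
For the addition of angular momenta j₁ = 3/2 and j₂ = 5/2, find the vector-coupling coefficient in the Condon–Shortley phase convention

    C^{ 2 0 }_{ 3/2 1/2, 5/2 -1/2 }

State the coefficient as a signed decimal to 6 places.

-0.267261

triangle: 2!*1!*3!/7! = 12/5040
(j±m)!: 2!*1!*2!*3!*2!*2! = 96
prefactor² = (2J+1)*Δ*N² = 8/7
  k=0: +1/(0!*2!*1!*2!*0!*1!) = 1/4
  k=1: −1/(1!*1!*0!*1!*1!*2!) = -1/2
Σ = -1/4  ⇒  CG² = 8/7*(-1/4)² = 1/14
CG = −√(1/14) = -0.267261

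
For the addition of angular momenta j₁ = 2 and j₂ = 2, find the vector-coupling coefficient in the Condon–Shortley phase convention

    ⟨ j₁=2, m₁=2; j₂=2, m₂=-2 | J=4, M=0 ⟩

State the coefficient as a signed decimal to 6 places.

√[9·0!4!4!/9! · 4!0!0!4!4!4!] = √(165888/35)
  +(−1)^0/∏(0,0,0,0,4,4)! = 1/576  (running 1/576)
⟨..|..⟩ = √(165888/35)·(1/576) = +0.119523

+0.119523  (= +√(1/70))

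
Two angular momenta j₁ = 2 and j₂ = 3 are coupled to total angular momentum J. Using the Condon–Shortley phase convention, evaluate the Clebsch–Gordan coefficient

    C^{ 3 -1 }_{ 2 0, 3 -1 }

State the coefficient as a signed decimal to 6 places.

−√(3/20) ≈ -0.387298

triangle: 2!*2!*4!/9! = 96/362880
(j±m)!: 2!*2!*2!*4!*2!*4! = 9216
prefactor² = (2J+1)*Δ*N² = 256/15
  k=0: +1/(0!*2!*2!*2!*0!*2!) = 1/16
  k=1: −1/(1!*1!*1!*1!*1!*3!) = -1/6
  k=2: +1/(2!*0!*0!*0!*2!*4!) = 1/96
Σ = -3/32  ⇒  CG² = 256/15*(-3/32)² = 3/20
CG = −√(3/20) = -0.387298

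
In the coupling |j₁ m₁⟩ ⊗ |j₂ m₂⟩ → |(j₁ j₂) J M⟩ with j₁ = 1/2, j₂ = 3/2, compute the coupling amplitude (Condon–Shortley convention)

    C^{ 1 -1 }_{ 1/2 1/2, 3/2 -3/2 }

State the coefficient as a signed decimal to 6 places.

+0.866025  (= +√(3/4))

triangle: 1!×0!×2!/4! = 2/24
(j±m)!: 1!×0!×0!×3!×0!×2! = 12
prefactor² = (2J+1)×Δ×N² = 3
  k=0: +1/(0!×1!×0!×0!×0!×2!) = 1/2
Σ = 1/2  ⇒  CG² = 3×1/2² = 3/4
CG = +√(3/4) = +0.866025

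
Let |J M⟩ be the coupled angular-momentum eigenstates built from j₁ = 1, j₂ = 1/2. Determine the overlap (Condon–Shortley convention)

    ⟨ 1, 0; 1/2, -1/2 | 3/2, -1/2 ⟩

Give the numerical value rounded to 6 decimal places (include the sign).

√[4·0!2!1!/4! · 1!1!0!1!1!2!] = √(2/3)
  +(−1)^0/∏(0,0,1,0,1,1)! = 1  (running 1)
⟨..|..⟩ = √(2/3)·(1) = +0.816497

+0.816497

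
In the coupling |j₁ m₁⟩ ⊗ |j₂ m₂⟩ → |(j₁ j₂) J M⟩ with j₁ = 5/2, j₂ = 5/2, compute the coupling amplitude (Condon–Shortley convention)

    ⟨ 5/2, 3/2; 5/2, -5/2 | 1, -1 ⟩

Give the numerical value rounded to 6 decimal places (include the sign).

+√(1/7) ≈ +0.377964

√[3·4!1!1!/7! · 4!1!0!5!0!2!] = √(576/7)
  +(−1)^0/∏(0,4,1,0,0,1)! = 1/24  (running 1/24)
⟨..|..⟩ = √(576/7)·(1/24) = +0.377964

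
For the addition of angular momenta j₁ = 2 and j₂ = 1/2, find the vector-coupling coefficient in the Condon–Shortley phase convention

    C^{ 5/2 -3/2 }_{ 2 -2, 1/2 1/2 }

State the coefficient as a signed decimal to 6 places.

+√(1/5) ≈ +0.447214

j₁+j₂−J=0  J+j₁−j₂=4  J−j₁+j₂=1  j₁+j₂+J+1=6
(j₁±m₁, j₂±m₂, J±M) = (0,4,1,0,1,4)
P² = 576/5
sum k=0..0:
  [0] +1/24 = 1/24
S = 1/24
C² = P²·S² = 1/5 ; C = +0.447214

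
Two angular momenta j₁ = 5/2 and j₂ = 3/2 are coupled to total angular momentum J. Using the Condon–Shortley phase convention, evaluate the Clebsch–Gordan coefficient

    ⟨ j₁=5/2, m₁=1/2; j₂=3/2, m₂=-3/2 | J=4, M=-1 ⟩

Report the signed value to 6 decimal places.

triangle: 0!·5!·3!/9! = 720/362880
(j±m)!: 3!·2!·0!·3!·3!·5! = 51840
prefactor² = (2J+1)·Δ·N² = 6480/7
  k=0: +1/(0!·0!·2!·0!·3!·3!) = 1/72
Σ = 1/72  ⇒  CG² = 6480/7·1/72² = 5/28
CG = +√(5/28) = +0.422577

+√(5/28) = +0.422577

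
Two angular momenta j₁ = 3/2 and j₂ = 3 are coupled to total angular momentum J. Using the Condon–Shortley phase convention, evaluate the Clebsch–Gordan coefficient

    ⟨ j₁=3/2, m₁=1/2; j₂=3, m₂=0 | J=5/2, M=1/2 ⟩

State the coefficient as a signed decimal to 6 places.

√[6·2!1!4!/8! · 2!1!3!3!3!2!] = √(216/35)
  +(−1)^0/∏(0,2,1,3,0,1)! = 1/12  (running 1/12)
  +(−1)^1/∏(1,1,0,2,1,2)! = -1/4  (running -1/6)
⟨..|..⟩ = √(216/35)·(-1/6) = -0.414039

−√(6/35) ≈ -0.414039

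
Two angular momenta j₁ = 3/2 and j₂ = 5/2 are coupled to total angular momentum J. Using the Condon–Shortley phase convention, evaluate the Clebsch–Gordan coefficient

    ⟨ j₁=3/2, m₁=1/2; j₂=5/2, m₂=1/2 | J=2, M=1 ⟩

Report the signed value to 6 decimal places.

-0.545545  (= −√(25/84))

j₁+j₂−J=2  J+j₁−j₂=1  J−j₁+j₂=3  j₁+j₂+J+1=7
(j₁±m₁, j₂±m₂, J±M) = (2,1,3,2,3,1)
P² = 12/7
sum k=0..1:
  [0] +1/12 = 1/12
  [1] −1/2 = -1/2
S = -5/12
C² = P²·S² = 25/84 ; C = -0.545545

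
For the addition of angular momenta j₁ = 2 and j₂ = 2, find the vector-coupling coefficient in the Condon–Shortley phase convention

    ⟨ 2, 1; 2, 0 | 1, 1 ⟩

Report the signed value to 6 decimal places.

−√(3/10) = -0.547723

triangle: 3!·1!·1!/6! = 6/720
(j±m)!: 3!·1!·2!·2!·2!·0! = 48
prefactor² = (2J+1)·Δ·N² = 6/5
  k=1: −1/(1!·2!·0!·1!·1!·0!) = -1/2
Σ = -1/2  ⇒  CG² = 6/5·(-1/2)² = 3/10
CG = −√(3/10) = -0.547723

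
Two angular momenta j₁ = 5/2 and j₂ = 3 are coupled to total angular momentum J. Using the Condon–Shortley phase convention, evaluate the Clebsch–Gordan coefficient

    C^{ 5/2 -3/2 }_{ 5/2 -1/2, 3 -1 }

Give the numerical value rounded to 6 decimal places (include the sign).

−√(1/35) = -0.169031

j₁+j₂−J=3  J+j₁−j₂=2  J−j₁+j₂=3  j₁+j₂+J+1=9
(j₁±m₁, j₂±m₂, J±M) = (2,3,2,4,1,4)
P² = 576/35
sum k=1..2:
  [1] −1/8 = -1/8
  [2] +1/12 = 1/12
S = -1/24
C² = P²·S² = 1/35 ; C = -0.169031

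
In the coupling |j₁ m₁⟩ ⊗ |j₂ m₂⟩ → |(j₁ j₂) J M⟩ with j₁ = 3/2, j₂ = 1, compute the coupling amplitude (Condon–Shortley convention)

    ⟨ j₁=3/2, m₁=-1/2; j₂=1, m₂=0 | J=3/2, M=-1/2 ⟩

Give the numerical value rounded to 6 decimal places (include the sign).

-0.258199  (= −√(1/15))

j₁+j₂−J=1  J+j₁−j₂=2  J−j₁+j₂=1  j₁+j₂+J+1=5
(j₁±m₁, j₂±m₂, J±M) = (1,2,1,1,1,2)
P² = 4/15
sum k=0..1:
  [0] +1/2 = 1/2
  [1] −1/1 = -1
S = -1/2
C² = P²·S² = 1/15 ; C = -0.258199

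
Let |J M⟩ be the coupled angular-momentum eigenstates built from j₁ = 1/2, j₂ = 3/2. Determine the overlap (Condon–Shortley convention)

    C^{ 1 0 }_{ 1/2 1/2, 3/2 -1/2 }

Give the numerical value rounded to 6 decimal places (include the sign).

+√(1/2) ≈ +0.707107

√[3·1!0!2!/4! · 1!0!1!2!1!1!] = √(1/2)
  +(−1)^0/∏(0,1,0,1,0,1)! = 1  (running 1)
⟨..|..⟩ = √(1/2)·(1) = +0.707107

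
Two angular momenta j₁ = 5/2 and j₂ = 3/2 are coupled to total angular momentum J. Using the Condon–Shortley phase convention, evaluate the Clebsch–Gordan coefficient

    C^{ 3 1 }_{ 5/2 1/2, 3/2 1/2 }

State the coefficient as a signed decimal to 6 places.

−√(1/60) ≈ -0.129099

triangle: 1!*4!*2!/8! = 48/40320
(j±m)!: 3!*2!*2!*1!*4!*2! = 1152
prefactor² = (2J+1)*Δ*N² = 48/5
  k=0: +1/(0!*1!*2!*2!*2!*0!) = 1/8
  k=1: −1/(1!*0!*1!*1!*3!*1!) = -1/6
Σ = -1/24  ⇒  CG² = 48/5*(-1/24)² = 1/60
CG = −√(1/60) = -0.129099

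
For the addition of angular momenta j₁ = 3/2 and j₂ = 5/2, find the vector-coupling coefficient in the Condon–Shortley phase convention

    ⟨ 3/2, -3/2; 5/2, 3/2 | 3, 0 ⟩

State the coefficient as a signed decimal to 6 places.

-0.547723  (= −√(3/10))

√[7·1!2!4!/8! · 0!3!4!1!3!3!] = √(216/5)
  +(−1)^1/∏(1,0,2,3,0,1)! = -1/12  (running -1/12)
⟨..|..⟩ = √(216/5)·(-1/12) = -0.547723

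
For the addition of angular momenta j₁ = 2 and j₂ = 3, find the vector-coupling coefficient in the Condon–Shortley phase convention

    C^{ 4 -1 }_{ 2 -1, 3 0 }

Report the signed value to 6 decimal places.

√[9·1!3!5!/10! · 1!3!3!3!3!5!] = √(1944/7)
  +(−1)^0/∏(0,1,3,3,0,2)! = 1/72  (running 1/72)
  +(−1)^1/∏(1,0,2,2,1,3)! = -1/24  (running -1/36)
⟨..|..⟩ = √(1944/7)·(-1/36) = -0.462910

-0.462910  (= −√(3/14))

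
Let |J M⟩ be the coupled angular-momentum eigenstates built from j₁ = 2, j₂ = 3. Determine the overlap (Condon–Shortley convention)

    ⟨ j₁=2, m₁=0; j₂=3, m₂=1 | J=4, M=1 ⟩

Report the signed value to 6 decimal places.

j₁+j₂−J=1  J+j₁−j₂=3  J−j₁+j₂=5  j₁+j₂+J+1=10
(j₁±m₁, j₂±m₂, J±M) = (2,2,4,2,5,3)
P² = 1728/7
sum k=0..1:
  [0] +1/48 = 1/48
  [1] −1/24 = -1/24
S = -1/48
C² = P²·S² = 3/28 ; C = -0.327327

−√(3/28) ≈ -0.327327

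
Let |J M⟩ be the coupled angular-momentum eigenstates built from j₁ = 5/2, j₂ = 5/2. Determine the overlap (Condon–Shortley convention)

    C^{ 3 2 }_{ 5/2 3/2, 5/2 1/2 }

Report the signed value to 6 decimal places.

triangle: 2!*3!*3!/9! = 72/362880
(j±m)!: 4!*1!*3!*2!*5!*1! = 34560
prefactor² = (2J+1)*Δ*N² = 48
  k=0: +1/(0!*2!*1!*3!*2!*0!) = 1/24
  k=1: −1/(1!*1!*0!*2!*3!*1!) = -1/12
Σ = -1/24  ⇒  CG² = 48*(-1/24)² = 1/12
CG = −√(1/12) = -0.288675

-0.288675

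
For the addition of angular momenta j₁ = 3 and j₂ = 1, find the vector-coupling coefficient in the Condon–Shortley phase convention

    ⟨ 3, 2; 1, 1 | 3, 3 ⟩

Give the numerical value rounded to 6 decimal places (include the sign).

j₁+j₂−J=1  J+j₁−j₂=5  J−j₁+j₂=1  j₁+j₂+J+1=8
(j₁±m₁, j₂±m₂, J±M) = (5,1,2,0,6,0)
P² = 3600
sum k=1..1:
  [1] −1/120 = -1/120
S = -1/120
C² = P²·S² = 1/4 ; C = -0.500000

-0.500000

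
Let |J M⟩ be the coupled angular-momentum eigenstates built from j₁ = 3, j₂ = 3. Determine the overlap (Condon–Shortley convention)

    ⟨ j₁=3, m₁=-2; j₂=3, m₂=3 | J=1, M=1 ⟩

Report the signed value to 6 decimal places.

-0.327327

triangle: 5!·1!·1!/8! = 120/40320
(j±m)!: 1!·5!·6!·0!·2!·0! = 172800
prefactor² = (2J+1)·Δ·N² = 10800/7
  k=5: −1/(5!·0!·0!·1!·1!·0!) = -1/120
Σ = -1/120  ⇒  CG² = 10800/7·(-1/120)² = 3/28
CG = −√(3/28) = -0.327327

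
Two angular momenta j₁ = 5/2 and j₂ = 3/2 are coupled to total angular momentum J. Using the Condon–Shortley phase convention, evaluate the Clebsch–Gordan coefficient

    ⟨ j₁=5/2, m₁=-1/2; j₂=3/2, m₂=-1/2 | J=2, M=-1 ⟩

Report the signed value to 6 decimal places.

−√(25/84) ≈ -0.545545

j₁+j₂−J=2  J+j₁−j₂=3  J−j₁+j₂=1  j₁+j₂+J+1=7
(j₁±m₁, j₂±m₂, J±M) = (2,3,1,2,1,3)
P² = 12/7
sum k=0..1:
  [0] +1/12 = 1/12
  [1] −1/2 = -1/2
S = -5/12
C² = P²·S² = 25/84 ; C = -0.545545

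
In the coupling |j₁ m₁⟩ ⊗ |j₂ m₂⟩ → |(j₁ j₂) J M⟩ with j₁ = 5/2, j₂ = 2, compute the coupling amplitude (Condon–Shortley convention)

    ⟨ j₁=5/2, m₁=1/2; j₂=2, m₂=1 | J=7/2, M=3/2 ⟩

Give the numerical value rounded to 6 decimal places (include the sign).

√[8·1!4!3!/9! · 3!2!3!1!5!2!] = √(384/7)
  +(−1)^0/∏(0,1,2,3,2,0)! = 1/24  (running 1/24)
  +(−1)^1/∏(1,0,1,2,3,1)! = -1/12  (running -1/24)
⟨..|..⟩ = √(384/7)·(-1/24) = -0.308607

-0.308607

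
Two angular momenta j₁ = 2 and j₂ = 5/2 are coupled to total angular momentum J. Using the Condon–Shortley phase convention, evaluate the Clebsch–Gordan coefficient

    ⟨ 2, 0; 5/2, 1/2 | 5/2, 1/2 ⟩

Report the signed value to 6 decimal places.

triangle: 2!·2!·3!/8! = 24/40320
(j±m)!: 2!·2!·3!·2!·3!·2! = 576
prefactor² = (2J+1)·Δ·N² = 72/35
  k=0: +1/(0!·2!·2!·3!·0!·0!) = 1/24
  k=1: −1/(1!·1!·1!·2!·1!·1!) = -1/2
  k=2: +1/(2!·0!·0!·1!·2!·2!) = 1/8
Σ = -1/3  ⇒  CG² = 72/35·(-1/3)² = 8/35
CG = −√(8/35) = -0.478091

-0.478091  (= −√(8/35))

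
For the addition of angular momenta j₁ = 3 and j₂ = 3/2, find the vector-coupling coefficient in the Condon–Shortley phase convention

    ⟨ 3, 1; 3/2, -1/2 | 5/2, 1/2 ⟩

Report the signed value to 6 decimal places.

-0.119523

j₁+j₂−J=2  J+j₁−j₂=4  J−j₁+j₂=1  j₁+j₂+J+1=8
(j₁±m₁, j₂±m₂, J±M) = (4,2,1,2,3,2)
P² = 288/35
sum k=0..1:
  [0] +1/8 = 1/8
  [1] −1/6 = -1/6
S = -1/24
C² = P²·S² = 1/70 ; C = -0.119523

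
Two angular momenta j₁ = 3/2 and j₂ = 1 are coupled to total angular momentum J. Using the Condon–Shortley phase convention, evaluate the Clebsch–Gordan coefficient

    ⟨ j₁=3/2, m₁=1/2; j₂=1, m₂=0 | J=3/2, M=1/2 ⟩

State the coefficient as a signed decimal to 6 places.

+0.258199

√[4·1!2!1!/5! · 2!1!1!1!2!1!] = √(4/15)
  +(−1)^0/∏(0,1,1,1,1,0)! = 1  (running 1)
  +(−1)^1/∏(1,0,0,0,2,1)! = -1/2  (running 1/2)
⟨..|..⟩ = √(4/15)·(1/2) = +0.258199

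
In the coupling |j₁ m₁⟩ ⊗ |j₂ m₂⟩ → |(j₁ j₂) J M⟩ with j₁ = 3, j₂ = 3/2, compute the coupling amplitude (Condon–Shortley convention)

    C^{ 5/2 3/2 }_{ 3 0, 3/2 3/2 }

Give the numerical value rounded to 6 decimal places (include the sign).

+√(9/35) = +0.507093

√[6·2!4!1!/8! · 3!3!3!0!4!1!] = √(1296/35)
  +(−1)^2/∏(2,0,1,1,3,0)! = 1/12  (running 1/12)
⟨..|..⟩ = √(1296/35)·(1/12) = +0.507093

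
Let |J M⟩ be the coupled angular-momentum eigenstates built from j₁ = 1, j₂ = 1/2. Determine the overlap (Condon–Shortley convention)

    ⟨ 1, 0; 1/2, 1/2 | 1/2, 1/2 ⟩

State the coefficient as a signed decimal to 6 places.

√[2·1!1!0!/3! · 1!1!1!0!1!0!] = √(1/3)
  +(−1)^1/∏(1,0,0,0,1,0)! = -1  (running -1)
⟨..|..⟩ = √(1/3)·(-1) = -0.577350

−√(1/3) = -0.577350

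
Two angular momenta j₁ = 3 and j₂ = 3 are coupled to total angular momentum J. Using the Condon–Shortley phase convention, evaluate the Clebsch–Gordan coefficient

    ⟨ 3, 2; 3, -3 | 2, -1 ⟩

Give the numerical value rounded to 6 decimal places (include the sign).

+√(25/84) ≈ +0.545545

√[5·4!2!2!/9! · 5!1!0!6!1!3!] = √(4800/7)
  +(−1)^0/∏(0,4,1,0,1,2)! = 1/48  (running 1/48)
⟨..|..⟩ = √(4800/7)·(1/48) = +0.545545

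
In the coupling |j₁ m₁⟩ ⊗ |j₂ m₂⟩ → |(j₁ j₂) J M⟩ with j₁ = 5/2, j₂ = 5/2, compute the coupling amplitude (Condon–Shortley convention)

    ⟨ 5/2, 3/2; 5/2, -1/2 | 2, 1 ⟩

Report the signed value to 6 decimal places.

j₁+j₂−J=3  J+j₁−j₂=2  J−j₁+j₂=2  j₁+j₂+J+1=8
(j₁±m₁, j₂±m₂, J±M) = (4,1,2,3,3,1)
P² = 36/7
sum k=0..1:
  [0] +1/12 = 1/12
  [1] −1/4 = -1/4
S = -1/6
C² = P²·S² = 1/7 ; C = -0.377964

-0.377964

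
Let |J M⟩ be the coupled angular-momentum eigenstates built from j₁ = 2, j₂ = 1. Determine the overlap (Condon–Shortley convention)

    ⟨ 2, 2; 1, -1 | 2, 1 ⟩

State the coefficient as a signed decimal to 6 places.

triangle: 1!×3!×1!/6! = 6/720
(j±m)!: 4!×0!×0!×2!×3!×1! = 288
prefactor² = (2J+1)×Δ×N² = 12
  k=0: +1/(0!×1!×0!×0!×3!×1!) = 1/6
Σ = 1/6  ⇒  CG² = 12×1/6² = 1/3
CG = +√(1/3) = +0.577350

+√(1/3) ≈ +0.577350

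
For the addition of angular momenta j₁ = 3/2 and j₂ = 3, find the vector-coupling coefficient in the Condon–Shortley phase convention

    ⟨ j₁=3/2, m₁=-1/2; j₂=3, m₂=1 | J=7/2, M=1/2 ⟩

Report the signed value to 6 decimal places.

triangle: 1!×2!×5!/9! = 240/362880
(j±m)!: 1!×2!×4!×2!×4!×3! = 13824
prefactor² = (2J+1)×Δ×N² = 512/7
  k=0: +1/(0!×1!×2!×4!×0!×1!) = 1/48
  k=1: −1/(1!×0!×1!×3!×1!×2!) = -1/12
Σ = -1/16  ⇒  CG² = 512/7×(-1/16)² = 2/7
CG = −√(2/7) = -0.534522

−√(2/7) ≈ -0.534522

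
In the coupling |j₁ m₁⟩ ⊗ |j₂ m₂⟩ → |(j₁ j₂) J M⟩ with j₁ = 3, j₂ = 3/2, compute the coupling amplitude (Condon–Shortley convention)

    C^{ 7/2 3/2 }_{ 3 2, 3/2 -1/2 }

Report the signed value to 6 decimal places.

j₁+j₂−J=1  J+j₁−j₂=5  J−j₁+j₂=2  j₁+j₂+J+1=9
(j₁±m₁, j₂±m₂, J±M) = (5,1,1,2,5,2)
P² = 6400/21
sum k=0..1:
  [0] +1/24 = 1/24
  [1] −1/240 = -1/240
S = 3/80
C² = P²·S² = 3/7 ; C = +0.654654

+0.654654  (= +√(3/7))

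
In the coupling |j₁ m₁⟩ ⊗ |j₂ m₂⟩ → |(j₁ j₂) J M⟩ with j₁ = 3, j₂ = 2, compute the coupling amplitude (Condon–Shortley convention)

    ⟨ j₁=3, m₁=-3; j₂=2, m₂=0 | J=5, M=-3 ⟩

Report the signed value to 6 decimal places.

+√(2/15) ≈ +0.365148

√[11·0!6!4!/11! · 0!6!2!2!2!8!] = √(1105920)
  +(−1)^0/∏(0,0,6,2,0,2)! = 1/2880  (running 1/2880)
⟨..|..⟩ = √(1105920)·(1/2880) = +0.365148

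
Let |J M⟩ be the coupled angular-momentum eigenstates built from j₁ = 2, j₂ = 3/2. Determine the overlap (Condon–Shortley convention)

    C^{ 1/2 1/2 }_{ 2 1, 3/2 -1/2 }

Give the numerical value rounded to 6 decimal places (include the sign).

-0.547723

√[2·3!1!0!/5! · 3!1!1!2!1!0!] = √(6/5)
  +(−1)^1/∏(1,2,0,0,1,0)! = -1/2  (running -1/2)
⟨..|..⟩ = √(6/5)·(-1/2) = -0.547723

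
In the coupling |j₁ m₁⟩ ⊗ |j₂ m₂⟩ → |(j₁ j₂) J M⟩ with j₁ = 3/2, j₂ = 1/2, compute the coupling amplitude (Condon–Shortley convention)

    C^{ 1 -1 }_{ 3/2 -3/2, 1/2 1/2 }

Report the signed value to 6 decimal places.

j₁+j₂−J=1  J+j₁−j₂=2  J−j₁+j₂=0  j₁+j₂+J+1=4
(j₁±m₁, j₂±m₂, J±M) = (0,3,1,0,0,2)
P² = 3
sum k=1..1:
  [1] −1/2 = -1/2
S = -1/2
C² = P²·S² = 3/4 ; C = -0.866025

−√(3/4) = -0.866025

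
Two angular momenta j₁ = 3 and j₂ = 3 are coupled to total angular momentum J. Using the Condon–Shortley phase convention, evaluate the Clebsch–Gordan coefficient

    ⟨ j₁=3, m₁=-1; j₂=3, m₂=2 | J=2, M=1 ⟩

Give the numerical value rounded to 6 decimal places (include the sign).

j₁+j₂−J=4  J+j₁−j₂=2  J−j₁+j₂=2  j₁+j₂+J+1=9
(j₁±m₁, j₂±m₂, J±M) = (2,4,5,1,3,1)
P² = 320/7
sum k=3..4:
  [3] −1/12 = -1/12
  [4] +1/48 = 1/48
S = -1/16
C² = P²·S² = 5/28 ; C = -0.422577

-0.422577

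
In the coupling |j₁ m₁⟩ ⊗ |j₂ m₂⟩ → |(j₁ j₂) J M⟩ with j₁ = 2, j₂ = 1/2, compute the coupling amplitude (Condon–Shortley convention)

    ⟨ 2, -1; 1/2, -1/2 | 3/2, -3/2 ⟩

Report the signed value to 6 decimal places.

j₁+j₂−J=1  J+j₁−j₂=3  J−j₁+j₂=0  j₁+j₂+J+1=5
(j₁±m₁, j₂±m₂, J±M) = (1,3,0,1,0,3)
P² = 36/5
sum k=0..0:
  [0] +1/6 = 1/6
S = 1/6
C² = P²·S² = 1/5 ; C = +0.447214

+√(1/5) = +0.447214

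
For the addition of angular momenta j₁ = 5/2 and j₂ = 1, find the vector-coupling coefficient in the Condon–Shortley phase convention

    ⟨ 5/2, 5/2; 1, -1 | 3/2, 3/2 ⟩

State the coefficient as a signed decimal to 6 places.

triangle: 2!*3!*0!/6! = 12/720
(j±m)!: 5!*0!*0!*2!*3!*0! = 1440
prefactor² = (2J+1)*Δ*N² = 96
  k=0: +1/(0!*2!*0!*0!*3!*0!) = 1/12
Σ = 1/12  ⇒  CG² = 96*1/12² = 2/3
CG = +√(2/3) = +0.816497

+0.816497  (= +√(2/3))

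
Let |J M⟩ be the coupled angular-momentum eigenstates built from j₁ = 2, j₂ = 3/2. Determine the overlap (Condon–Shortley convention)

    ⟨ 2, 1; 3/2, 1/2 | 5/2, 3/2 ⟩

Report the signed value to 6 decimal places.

triangle: 1!·3!·2!/7! = 12/5040
(j±m)!: 3!·1!·2!·1!·4!·1! = 288
prefactor² = (2J+1)·Δ·N² = 144/35
  k=0: +1/(0!·1!·1!·2!·2!·0!) = 1/4
  k=1: −1/(1!·0!·0!·1!·3!·1!) = -1/6
Σ = 1/12  ⇒  CG² = 144/35·1/12² = 1/35
CG = +√(1/35) = +0.169031

+√(1/35) = +0.169031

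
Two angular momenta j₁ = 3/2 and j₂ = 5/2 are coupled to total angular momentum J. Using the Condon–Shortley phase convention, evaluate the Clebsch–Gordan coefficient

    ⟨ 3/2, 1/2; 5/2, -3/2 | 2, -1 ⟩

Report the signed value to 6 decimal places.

+0.154303

j₁+j₂−J=2  J+j₁−j₂=1  J−j₁+j₂=3  j₁+j₂+J+1=7
(j₁±m₁, j₂±m₂, J±M) = (2,1,1,4,1,3)
P² = 24/7
sum k=0..1:
  [0] +1/4 = 1/4
  [1] −1/6 = -1/6
S = 1/12
C² = P²·S² = 1/42 ; C = +0.154303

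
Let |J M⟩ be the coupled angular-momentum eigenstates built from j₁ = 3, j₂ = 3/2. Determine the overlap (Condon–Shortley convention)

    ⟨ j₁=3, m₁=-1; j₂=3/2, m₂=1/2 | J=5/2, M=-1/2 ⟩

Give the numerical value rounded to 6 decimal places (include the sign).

-0.119523  (= −√(1/70))

triangle: 2!*4!*1!/8! = 48/40320
(j±m)!: 2!*4!*2!*1!*2!*3! = 1152
prefactor² = (2J+1)*Δ*N² = 288/35
  k=1: −1/(1!*1!*3!*1!*1!*0!) = -1/6
  k=2: +1/(2!*0!*2!*0!*2!*1!) = 1/8
Σ = -1/24  ⇒  CG² = 288/35*(-1/24)² = 1/70
CG = −√(1/70) = -0.119523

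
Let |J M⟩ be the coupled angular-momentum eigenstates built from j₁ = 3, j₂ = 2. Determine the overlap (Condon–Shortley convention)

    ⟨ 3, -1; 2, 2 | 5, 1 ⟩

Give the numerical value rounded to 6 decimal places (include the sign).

+0.267261

triangle: 0!×6!×4!/11! = 17280/39916800
(j±m)!: 2!×4!×4!×0!×6!×4! = 19906560
prefactor² = (2J+1)×Δ×N² = 663552/7
  k=0: +1/(0!×0!×4!×4!×2!×0!) = 1/1152
Σ = 1/1152  ⇒  CG² = 663552/7×1/1152² = 1/14
CG = +√(1/14) = +0.267261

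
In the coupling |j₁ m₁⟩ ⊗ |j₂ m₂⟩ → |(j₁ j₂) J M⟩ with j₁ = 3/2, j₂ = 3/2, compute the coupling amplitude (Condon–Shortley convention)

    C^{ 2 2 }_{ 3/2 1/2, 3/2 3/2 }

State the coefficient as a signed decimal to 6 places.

-0.707107

√[5·1!2!2!/6! · 2!1!3!0!4!0!] = √(8)
  +(−1)^1/∏(1,0,0,2,2,0)! = -1/4  (running -1/4)
⟨..|..⟩ = √(8)·(-1/4) = -0.707107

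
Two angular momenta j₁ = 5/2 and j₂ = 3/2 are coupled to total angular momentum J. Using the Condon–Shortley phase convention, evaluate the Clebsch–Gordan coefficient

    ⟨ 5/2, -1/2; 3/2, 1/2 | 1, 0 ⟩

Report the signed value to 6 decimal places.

√[3·3!2!0!/6! · 2!3!2!1!1!1!] = √(6/5)
  +(−1)^2/∏(2,1,1,0,1,0)! = 1/2  (running 1/2)
⟨..|..⟩ = √(6/5)·(1/2) = +0.547723

+√(3/10) = +0.547723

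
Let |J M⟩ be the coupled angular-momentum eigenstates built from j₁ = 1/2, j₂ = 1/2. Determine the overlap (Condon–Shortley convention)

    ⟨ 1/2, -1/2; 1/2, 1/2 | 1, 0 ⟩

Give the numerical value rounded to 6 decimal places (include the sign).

+0.707107

j₁+j₂−J=0  J+j₁−j₂=1  J−j₁+j₂=1  j₁+j₂+J+1=3
(j₁±m₁, j₂±m₂, J±M) = (0,1,1,0,1,1)
P² = 1/2
sum k=0..0:
  [0] +1/1 = 1
S = 1
C² = P²·S² = 1/2 ; C = +0.707107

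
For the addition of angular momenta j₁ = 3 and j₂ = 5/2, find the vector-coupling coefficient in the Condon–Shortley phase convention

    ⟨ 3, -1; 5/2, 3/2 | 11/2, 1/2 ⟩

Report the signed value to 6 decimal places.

+√(25/154) ≈ +0.402911

triangle: 0!·6!·5!/12! = 86400/479001600
(j±m)!: 2!·4!·4!·1!·6!·5! = 99532800
prefactor² = (2J+1)·Δ·N² = 16588800/77
  k=0: +1/(0!·0!·4!·4!·2!·1!) = 1/1152
Σ = 1/1152  ⇒  CG² = 16588800/77·1/1152² = 25/154
CG = +√(25/154) = +0.402911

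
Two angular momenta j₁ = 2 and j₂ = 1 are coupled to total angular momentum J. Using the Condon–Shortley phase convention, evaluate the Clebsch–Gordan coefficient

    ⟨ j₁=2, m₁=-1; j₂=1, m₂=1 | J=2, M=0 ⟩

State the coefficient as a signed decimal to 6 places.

−√(1/2) ≈ -0.707107

√[5·1!3!1!/6! · 1!3!2!0!2!2!] = √(2)
  +(−1)^1/∏(1,0,2,1,1,0)! = -1/2  (running -1/2)
⟨..|..⟩ = √(2)·(-1/2) = -0.707107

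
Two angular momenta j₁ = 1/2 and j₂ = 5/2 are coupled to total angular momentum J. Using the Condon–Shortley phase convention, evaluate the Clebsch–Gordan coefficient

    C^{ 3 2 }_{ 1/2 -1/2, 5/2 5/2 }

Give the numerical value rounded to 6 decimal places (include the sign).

j₁+j₂−J=0  J+j₁−j₂=1  J−j₁+j₂=5  j₁+j₂+J+1=7
(j₁±m₁, j₂±m₂, J±M) = (0,1,5,0,5,1)
P² = 2400
sum k=0..0:
  [0] +1/120 = 1/120
S = 1/120
C² = P²·S² = 1/6 ; C = +0.408248

+√(1/6) = +0.408248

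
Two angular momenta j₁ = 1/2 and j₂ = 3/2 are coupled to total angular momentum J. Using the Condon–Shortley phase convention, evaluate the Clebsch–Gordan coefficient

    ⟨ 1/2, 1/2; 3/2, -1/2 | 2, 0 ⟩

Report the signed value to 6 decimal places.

j₁+j₂−J=0  J+j₁−j₂=1  J−j₁+j₂=3  j₁+j₂+J+1=5
(j₁±m₁, j₂±m₂, J±M) = (1,0,1,2,2,2)
P² = 2
sum k=0..0:
  [0] +1/2 = 1/2
S = 1/2
C² = P²·S² = 1/2 ; C = +0.707107

+0.707107  (= +√(1/2))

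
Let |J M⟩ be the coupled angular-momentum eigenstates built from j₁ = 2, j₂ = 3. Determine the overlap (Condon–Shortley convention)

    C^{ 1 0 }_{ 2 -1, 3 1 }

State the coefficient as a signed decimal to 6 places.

triangle: 4!*0!*2!/7! = 48/5040
(j±m)!: 1!*3!*4!*2!*1!*1! = 288
prefactor² = (2J+1)*Δ*N² = 288/35
  k=3: −1/(3!*1!*0!*1!*0!*1!) = -1/6
Σ = -1/6  ⇒  CG² = 288/35*(-1/6)² = 8/35
CG = −√(8/35) = -0.478091

-0.478091  (= −√(8/35))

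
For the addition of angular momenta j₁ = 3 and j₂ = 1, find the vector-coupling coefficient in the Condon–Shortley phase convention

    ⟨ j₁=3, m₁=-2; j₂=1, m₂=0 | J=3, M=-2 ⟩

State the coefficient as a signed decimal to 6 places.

√[7·1!5!1!/8! · 1!5!1!1!1!5!] = √(300)
  +(−1)^0/∏(0,1,5,1,0,0)! = 1/120  (running 1/120)
  +(−1)^1/∏(1,0,4,0,1,1)! = -1/24  (running -1/30)
⟨..|..⟩ = √(300)·(-1/30) = -0.577350

-0.577350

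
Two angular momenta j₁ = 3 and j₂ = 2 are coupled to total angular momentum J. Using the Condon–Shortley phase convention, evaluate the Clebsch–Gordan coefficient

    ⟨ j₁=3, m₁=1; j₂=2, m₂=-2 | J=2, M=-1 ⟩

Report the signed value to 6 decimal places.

+0.462910  (= +√(3/14))

√[5·3!3!1!/8! · 4!2!0!4!1!3!] = √(216/7)
  +(−1)^0/∏(0,3,2,0,1,1)! = 1/12  (running 1/12)
⟨..|..⟩ = √(216/7)·(1/12) = +0.462910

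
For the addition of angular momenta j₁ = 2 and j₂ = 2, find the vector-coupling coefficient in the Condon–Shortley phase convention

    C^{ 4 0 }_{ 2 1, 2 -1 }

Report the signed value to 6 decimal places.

triangle: 0!·4!·4!/9! = 576/362880
(j±m)!: 3!·1!·1!·3!·4!·4! = 20736
prefactor² = (2J+1)·Δ·N² = 10368/35
  k=0: +1/(0!·0!·1!·1!·3!·3!) = 1/36
Σ = 1/36  ⇒  CG² = 10368/35·1/36² = 8/35
CG = +√(8/35) = +0.478091

+√(8/35) = +0.478091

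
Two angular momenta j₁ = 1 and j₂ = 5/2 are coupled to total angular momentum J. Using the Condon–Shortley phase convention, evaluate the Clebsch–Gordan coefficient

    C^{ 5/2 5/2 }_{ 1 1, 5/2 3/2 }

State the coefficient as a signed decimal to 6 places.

+0.534522

triangle: 1!*1!*4!/7! = 24/5040
(j±m)!: 2!*0!*4!*1!*5!*0! = 5760
prefactor² = (2J+1)*Δ*N² = 1152/7
  k=0: +1/(0!*1!*0!*4!*1!*0!) = 1/24
Σ = 1/24  ⇒  CG² = 1152/7*1/24² = 2/7
CG = +√(2/7) = +0.534522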